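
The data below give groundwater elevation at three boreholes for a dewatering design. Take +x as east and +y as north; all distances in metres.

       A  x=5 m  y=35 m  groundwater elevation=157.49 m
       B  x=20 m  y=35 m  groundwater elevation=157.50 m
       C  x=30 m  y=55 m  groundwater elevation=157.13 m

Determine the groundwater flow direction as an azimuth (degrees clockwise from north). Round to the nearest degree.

358°

Differences from A: to B (Δx, Δy, Δh) = (15, 0, +0.01); to C = (25, 20, -0.36).
Determinant of the coordinate differences = 15·20 − 25·0 = 300.
∂h/∂x = [(+0.01)·20 − (-0.36)·0] / 300 = +0.0006667
∂h/∂y = [15·(-0.36) − 25·(+0.01)] / 300 = -0.01883
Flow direction (−∇h) has components (-0.0006667 E, +0.01883 N).
Azimuth = atan2(E, N) = atan2(-0.0006667, +0.01883) = 358.0° ≈ 358°.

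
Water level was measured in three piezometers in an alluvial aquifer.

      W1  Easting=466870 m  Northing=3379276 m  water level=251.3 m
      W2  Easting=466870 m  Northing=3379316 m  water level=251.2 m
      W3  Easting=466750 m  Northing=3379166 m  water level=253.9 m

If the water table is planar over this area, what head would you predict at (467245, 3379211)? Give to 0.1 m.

244.2 m

Differences from W1: to W2 (Δx, Δy, Δh) = (0, 40, -0.1); to W3 = (-120, -110, +2.6).
Determinant of the coordinate differences = 0·(-110) − (-120)·40 = 4800.
∂h/∂x = [(-0.1)·(-110) − (+2.6)·40] / 4800 = -0.01937
∂h/∂y = [0·(+2.6) − (-120)·(-0.1)] / 4800 = -0.002500
h(467245, 3379211) = 251.3 + (-0.01937)·(375) + (-0.002500)·(-65) = 251.3 -7.266 +0.163 = 244.197 m.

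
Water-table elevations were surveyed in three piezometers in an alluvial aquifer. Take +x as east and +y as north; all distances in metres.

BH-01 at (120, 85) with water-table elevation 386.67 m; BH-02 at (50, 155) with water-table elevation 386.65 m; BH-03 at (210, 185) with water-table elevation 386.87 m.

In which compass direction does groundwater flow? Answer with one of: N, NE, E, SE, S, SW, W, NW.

Taking BH-01 as reference: BH-02−BH-01 = (-70, 70, -0.02); BH-03−BH-01 = (90, 100, +0.20).
Solve a·Δx + b·Δy = Δh: det = (-70)·100 − 90·70 = -13300.
∂h/∂x = [(-0.02)·100 − (+0.20)·70] / -13300 = +0.001203
∂h/∂y = [(-70)·(+0.20) − 90·(-0.02)] / -13300 = +0.0009173
Flow = −∇h = (-0.001203 east, -0.0009173 north), which points southwest.

SW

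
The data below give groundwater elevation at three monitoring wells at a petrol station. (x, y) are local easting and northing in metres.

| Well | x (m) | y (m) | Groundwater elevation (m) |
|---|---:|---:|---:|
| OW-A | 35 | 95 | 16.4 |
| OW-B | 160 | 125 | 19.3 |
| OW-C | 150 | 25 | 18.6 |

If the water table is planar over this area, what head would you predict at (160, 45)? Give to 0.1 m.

Differences from OW-A: to OW-B (Δx, Δy, Δh) = (125, 30, +2.9); to OW-C = (115, -70, +2.2).
Determinant of the coordinate differences = 125·(-70) − 115·30 = -12200.
∂h/∂x = [(+2.9)·(-70) − (+2.2)·30] / -12200 = +0.02205
∂h/∂y = [125·(+2.2) − 115·(+2.9)] / -12200 = +0.004795
h(160, 45) = 16.4 + (+0.02205)·(125) + (+0.004795)·(-50) = 16.4 +2.756 -0.240 = 18.916 m.

18.9 m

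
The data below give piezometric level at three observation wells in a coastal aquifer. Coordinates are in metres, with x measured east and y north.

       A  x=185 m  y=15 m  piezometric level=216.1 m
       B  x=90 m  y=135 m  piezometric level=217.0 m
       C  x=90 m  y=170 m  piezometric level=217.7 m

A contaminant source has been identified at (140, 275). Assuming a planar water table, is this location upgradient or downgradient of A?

With h = a·x + b·y + c and A as origin, the differences give:
  (-95)·a + 120·b = +0.9
  (-95)·a + 155·b = +1.6
Eliminate b (×155 and ×120, subtract): -3325·a = -52.50 → a = ∂h/∂x = +0.01579
Back-substitute: b = ∂h/∂y = +0.02000.
Head at (140, 275) = 216.1 + (+0.01579)·(-45) + (+0.02000)·(260) = 220.59 m.
That is higher than the 216.1 m at A, so the point is upgradient.

upgradient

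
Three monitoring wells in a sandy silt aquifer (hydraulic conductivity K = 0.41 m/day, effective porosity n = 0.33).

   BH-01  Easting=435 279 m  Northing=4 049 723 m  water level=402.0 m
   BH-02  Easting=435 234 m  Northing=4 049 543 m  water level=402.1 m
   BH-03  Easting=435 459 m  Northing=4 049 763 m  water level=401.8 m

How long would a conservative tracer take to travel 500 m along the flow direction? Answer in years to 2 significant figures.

Three-point gradient (reference BH-01): Δ to BH-02 = (-45, -180, +0.1), Δ to BH-03 = (180, 40, -0.2).
∂h/∂x = -0.001046, ∂h/∂y = -0.0002941 (det = 30600).
|∇h| = √(-0.001046² + -0.0002941²) = 0.001087
Seepage velocity v = K·i/n = 0.41 × 0.001087 / 0.33 = 0.001351 m/day.
t = 500 / 0.001351 = 3.701e+05 days = 1.01e+03 years.

1000 years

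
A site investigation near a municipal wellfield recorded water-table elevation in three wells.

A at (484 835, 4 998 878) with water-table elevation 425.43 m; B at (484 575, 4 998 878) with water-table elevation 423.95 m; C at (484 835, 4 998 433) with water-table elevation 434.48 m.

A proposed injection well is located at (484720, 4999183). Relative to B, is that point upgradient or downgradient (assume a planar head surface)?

∂h/∂x = (423.95 − 425.43) / (484575 − 484835) = +0.005692
∂h/∂y = (434.48 − 425.43) / (4998433 − 4998878) = -0.02034
Head at (484720, 4999183) = 425.43 + (+0.005692)·(-115) + (-0.02034)·(305) = 418.57 m.
That is lower than the 423.95 m at B, so the point is downgradient.

downgradient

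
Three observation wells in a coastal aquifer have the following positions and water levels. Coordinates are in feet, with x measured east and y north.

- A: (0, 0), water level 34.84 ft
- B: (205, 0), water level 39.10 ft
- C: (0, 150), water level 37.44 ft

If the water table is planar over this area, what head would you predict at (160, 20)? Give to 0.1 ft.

38.5 ft

∂h/∂x = (39.10 − 34.84) / (205 − 0) = +0.02078
∂h/∂y = (37.44 − 34.84) / (150 − 0) = +0.01733
h(160, 20) = 34.84 + (+0.02078)·(160) + (+0.01733)·(20) = 34.84 +3.325 +0.347 = 38.512 ft.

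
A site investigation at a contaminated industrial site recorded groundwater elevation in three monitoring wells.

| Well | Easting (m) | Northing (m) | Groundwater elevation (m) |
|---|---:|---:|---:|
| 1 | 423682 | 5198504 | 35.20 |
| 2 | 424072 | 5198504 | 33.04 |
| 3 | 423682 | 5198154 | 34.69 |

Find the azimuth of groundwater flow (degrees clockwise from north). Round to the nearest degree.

∂h/∂x = (33.04 − 35.20) / (424072 − 423682) = -0.005538
∂h/∂y = (34.69 − 35.20) / (5198154 − 5198504) = +0.001457
Flow direction (−∇h) has components (+0.005538 E, -0.001457 N).
Azimuth = atan2(E, N) = atan2(+0.005538, -0.001457) = 104.7° ≈ 105°.

105°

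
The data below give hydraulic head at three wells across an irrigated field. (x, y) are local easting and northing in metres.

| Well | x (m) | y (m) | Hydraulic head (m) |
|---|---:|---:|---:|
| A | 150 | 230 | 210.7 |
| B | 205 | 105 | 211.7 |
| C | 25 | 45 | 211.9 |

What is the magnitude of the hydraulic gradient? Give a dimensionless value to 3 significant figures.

Three-point gradient (reference A): Δ to B = (55, -125, +1.0), Δ to C = (-125, -185, +1.2).
∂h/∂x = +0.001357, ∂h/∂y = -0.007403 (det = -25800).
|∇h| = √(0.001357² + -0.007403²) = 0.007526

0.00753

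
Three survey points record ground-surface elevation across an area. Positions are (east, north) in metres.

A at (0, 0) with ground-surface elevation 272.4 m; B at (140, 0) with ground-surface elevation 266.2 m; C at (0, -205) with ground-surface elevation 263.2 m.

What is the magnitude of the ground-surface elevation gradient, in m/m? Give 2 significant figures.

∂z/∂x = (266.2 − 272.4) / (140 − 0) = -0.04429
∂z/∂y = (263.2 − 272.4) / (-205 − 0) = +0.04488
|∇f| = √(-0.04429² + 0.04488²) = 0.06305 m/m

0.063 m/m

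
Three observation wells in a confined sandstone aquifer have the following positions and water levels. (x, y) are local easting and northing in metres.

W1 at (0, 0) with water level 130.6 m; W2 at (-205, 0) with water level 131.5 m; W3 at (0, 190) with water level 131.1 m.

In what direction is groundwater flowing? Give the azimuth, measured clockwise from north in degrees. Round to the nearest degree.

∂h/∂x = (131.5 − 130.6) / (-205 − 0) = -0.004390
∂h/∂y = (131.1 − 130.6) / (190 − 0) = +0.002632
Flow direction (−∇h) has components (+0.004390 E, -0.002632 N).
Azimuth = atan2(E, N) = atan2(+0.004390, -0.002632) = 120.9° ≈ 121°.

121°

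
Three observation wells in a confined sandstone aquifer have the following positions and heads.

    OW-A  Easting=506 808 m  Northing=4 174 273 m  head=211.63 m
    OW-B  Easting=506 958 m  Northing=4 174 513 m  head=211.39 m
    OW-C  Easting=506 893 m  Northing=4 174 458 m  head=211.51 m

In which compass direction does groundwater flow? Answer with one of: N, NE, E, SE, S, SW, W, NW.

E

Differences from OW-A: to OW-B (Δx, Δy, Δh) = (150, 240, -0.24); to OW-C = (85, 185, -0.12).
Solve a·Δx + b·Δy = Δh: det = 150·185 − 85·240 = 7350.
∂h/∂x = [(-0.24)·185 − (-0.12)·240] / 7350 = -0.002122
∂h/∂y = [150·(-0.12) − 85·(-0.24)] / 7350 = +0.0003265
Flow = −∇h = (+0.002122 east, -0.0003265 north), which points east.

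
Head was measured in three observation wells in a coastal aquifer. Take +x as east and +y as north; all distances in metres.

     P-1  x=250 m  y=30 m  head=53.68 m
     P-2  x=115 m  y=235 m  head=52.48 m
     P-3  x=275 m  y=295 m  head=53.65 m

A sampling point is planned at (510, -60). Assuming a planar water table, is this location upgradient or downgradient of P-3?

upgradient

Taking P-1 as reference: P-2−P-1 = (-135, 205, -1.20); P-3−P-1 = (25, 265, -0.03).
Solve a·Δx + b·Δy = Δh: det = (-135)·265 − 25·205 = -40900.
∂h/∂x = [(-1.20)·265 − (-0.03)·205] / -40900 = +0.007625
∂h/∂y = [(-135)·(-0.03) − 25·(-1.20)] / -40900 = -0.0008325
Head at (510, -60) = 53.68 + (+0.007625)·(260) + (-0.0008325)·(-90) = 55.74 m.
That is higher than the 53.65 m at P-3, so the point is upgradient.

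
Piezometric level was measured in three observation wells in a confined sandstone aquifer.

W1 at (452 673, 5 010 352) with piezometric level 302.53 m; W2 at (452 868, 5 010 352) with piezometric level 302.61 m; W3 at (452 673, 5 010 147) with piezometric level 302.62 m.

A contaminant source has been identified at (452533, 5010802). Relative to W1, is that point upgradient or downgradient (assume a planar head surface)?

∂h/∂x = (302.61 − 302.53) / (452868 − 452673) = +0.0004103
∂h/∂y = (302.62 − 302.53) / (5010147 − 5010352) = -0.0004390
Head at (452533, 5010802) = 302.53 + (+0.0004103)·(-140) + (-0.0004390)·(450) = 302.28 m.
That is lower than the 302.53 m at W1, so the point is downgradient.

downgradient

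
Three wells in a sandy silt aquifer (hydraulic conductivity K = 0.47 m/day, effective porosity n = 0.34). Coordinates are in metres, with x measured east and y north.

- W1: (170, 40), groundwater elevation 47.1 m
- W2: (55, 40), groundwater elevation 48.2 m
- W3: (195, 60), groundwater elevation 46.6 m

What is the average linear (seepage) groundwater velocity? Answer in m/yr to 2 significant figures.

Taking W1 as reference: W2−W1 = (-115, 0, +1.1); W3−W1 = (25, 20, -0.5).
Determinant of the coordinate differences = (-115)·20 − 25·0 = -2300.
∂h/∂x = [(+1.1)·20 − (-0.5)·0] / -2300 = -0.009565
∂h/∂y = [(-115)·(-0.5) − 25·(+1.1)] / -2300 = -0.01304
|∇h| = √(-0.009565² + -0.01304²) = 0.01617
Seepage velocity v = K·i/n = 0.47 × 0.01617 / 0.34 = 0.02235 m/day = 8.163 m/yr.

8.2 m/yr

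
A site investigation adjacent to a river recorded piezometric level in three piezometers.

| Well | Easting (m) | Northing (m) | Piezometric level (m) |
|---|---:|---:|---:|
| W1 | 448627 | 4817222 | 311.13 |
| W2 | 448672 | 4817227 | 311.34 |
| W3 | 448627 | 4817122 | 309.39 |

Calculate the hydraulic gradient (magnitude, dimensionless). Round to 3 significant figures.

0.0176

Differences from W1: to W2 (Δx, Δy, Δh) = (45, 5, +0.21); to W3 = (0, -100, -1.74).
Solve a·Δx + b·Δy = Δh: det = 45·(-100) − 0·5 = -4500.
∂h/∂x = [(+0.21)·(-100) − (-1.74)·5] / -4500 = +0.002733
∂h/∂y = [45·(-1.74) − 0·(+0.21)] / -4500 = +0.01740
|∇h| = √(0.002733² + 0.01740²) = 0.01761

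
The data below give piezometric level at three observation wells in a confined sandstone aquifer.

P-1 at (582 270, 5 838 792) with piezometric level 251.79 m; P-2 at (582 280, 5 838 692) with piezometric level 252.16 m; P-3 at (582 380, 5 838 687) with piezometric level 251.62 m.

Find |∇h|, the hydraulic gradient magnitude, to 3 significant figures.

0.00705

Differences from P-1: to P-2 (Δx, Δy, Δh) = (10, -100, +0.37); to P-3 = (110, -105, -0.17).
Solve a·Δx + b·Δy = Δh: det = 10·(-105) − 110·(-100) = 9950.
∂h/∂x = [(+0.37)·(-105) − (-0.17)·(-100)] / 9950 = -0.005613
∂h/∂y = [10·(-0.17) − 110·(+0.37)] / 9950 = -0.004261
|∇h| = √(-0.005613² + -0.004261²) = 0.007047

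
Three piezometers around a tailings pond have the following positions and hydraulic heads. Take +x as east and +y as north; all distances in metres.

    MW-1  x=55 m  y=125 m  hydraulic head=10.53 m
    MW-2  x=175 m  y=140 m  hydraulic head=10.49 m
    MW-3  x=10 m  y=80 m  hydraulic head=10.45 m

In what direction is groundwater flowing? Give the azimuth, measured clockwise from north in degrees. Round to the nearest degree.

165°

With h = a·x + b·y + c and MW-1 as origin, the differences give:
  120·a + 15·b = -0.04
  (-45)·a + (-45)·b = -0.08
Eliminate b (×(-45) and ×15, subtract): -4725·a = 3.000 → a = ∂h/∂x = -0.0006349
Back-substitute: b = ∂h/∂y = +0.002413.
Flow direction (−∇h) has components (+0.0006349 E, -0.002413 N).
Azimuth = atan2(E, N) = atan2(+0.0006349, -0.002413) = 165.3° ≈ 165°.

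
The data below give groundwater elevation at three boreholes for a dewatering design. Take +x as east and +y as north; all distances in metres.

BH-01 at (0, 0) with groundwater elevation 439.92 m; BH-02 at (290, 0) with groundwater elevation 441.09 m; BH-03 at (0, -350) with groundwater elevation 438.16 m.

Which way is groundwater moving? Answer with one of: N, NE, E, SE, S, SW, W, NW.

∂h/∂x = (441.09 − 439.92) / (290 − 0) = +0.004034
∂h/∂y = (438.16 − 439.92) / (-350 − 0) = +0.005029
Flow = −∇h = (-0.004034 east, -0.005029 north), which points southwest.

SW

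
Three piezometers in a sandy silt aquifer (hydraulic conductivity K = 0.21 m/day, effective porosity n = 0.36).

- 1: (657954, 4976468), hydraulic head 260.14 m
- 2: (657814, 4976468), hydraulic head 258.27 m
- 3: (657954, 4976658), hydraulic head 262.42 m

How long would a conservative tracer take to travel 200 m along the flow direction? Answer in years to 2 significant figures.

∂h/∂x = (258.27 − 260.14) / (657814 − 657954) = +0.01336
∂h/∂y = (262.42 − 260.14) / (4976658 − 4976468) = +0.01200
|∇h| = √(0.01336² + 0.01200²) = 0.01796
Seepage velocity v = K·i/n = 0.21 × 0.01796 / 0.36 = 0.01048 m/day.
t = 200 / 0.01048 = 1.908e+04 days = 52.2 years.

52 years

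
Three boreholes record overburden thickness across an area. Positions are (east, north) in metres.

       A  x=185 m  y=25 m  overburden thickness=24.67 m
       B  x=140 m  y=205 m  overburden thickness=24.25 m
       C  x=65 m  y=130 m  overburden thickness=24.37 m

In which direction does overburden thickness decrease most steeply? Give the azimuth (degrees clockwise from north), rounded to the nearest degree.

345°

Differences from A: to B (Δx, Δy, Δh) = (-45, 180, -0.42); to C = (-120, 105, -0.30).
Determinant of the coordinate differences = (-45)·105 − (-120)·180 = 16875.
∂d/∂x = [(-0.42)·105 − (-0.30)·180] / 16875 = +0.0005867
∂d/∂y = [(-45)·(-0.30) − (-120)·(-0.42)] / 16875 = -0.002187
Steepest decrease is along −∇f: components (-0.0005867 E, +0.002187 N).
Azimuth = atan2(-0.0005867, +0.002187) = 345.0° ≈ 345°.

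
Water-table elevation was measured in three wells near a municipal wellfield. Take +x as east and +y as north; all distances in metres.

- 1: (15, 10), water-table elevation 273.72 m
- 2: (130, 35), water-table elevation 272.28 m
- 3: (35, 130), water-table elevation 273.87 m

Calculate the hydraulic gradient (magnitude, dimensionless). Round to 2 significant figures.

0.014

Differences from 1: to 2 (Δx, Δy, Δh) = (115, 25, -1.44); to 3 = (20, 120, +0.15).
Determinant of the coordinate differences = 115·120 − 20·25 = 13300.
∂h/∂x = [(-1.44)·120 − (+0.15)·25] / 13300 = -0.01327
∂h/∂y = [115·(+0.15) − 20·(-1.44)] / 13300 = +0.003462
|∇h| = √(-0.01327² + 0.003462²) = 0.01371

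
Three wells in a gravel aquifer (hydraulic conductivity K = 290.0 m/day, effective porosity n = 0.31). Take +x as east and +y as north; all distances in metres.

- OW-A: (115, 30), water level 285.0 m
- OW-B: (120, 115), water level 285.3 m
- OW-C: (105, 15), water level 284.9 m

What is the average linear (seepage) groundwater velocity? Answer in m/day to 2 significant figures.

5.7 m/day

Taking OW-A as reference: OW-B−OW-A = (5, 85, +0.3); OW-C−OW-A = (-10, -15, -0.1).
Solve a·Δx + b·Δy = Δh: det = 5·(-15) − (-10)·85 = 775.
∂h/∂x = [(+0.3)·(-15) − (-0.1)·85] / 775 = +0.005161
∂h/∂y = [5·(-0.1) − (-10)·(+0.3)] / 775 = +0.003226
|∇h| = √(0.005161² + 0.003226²) = 0.006086
Seepage velocity v = K·i/n = 290.0 × 0.006086 / 0.31 = 5.693 m/day.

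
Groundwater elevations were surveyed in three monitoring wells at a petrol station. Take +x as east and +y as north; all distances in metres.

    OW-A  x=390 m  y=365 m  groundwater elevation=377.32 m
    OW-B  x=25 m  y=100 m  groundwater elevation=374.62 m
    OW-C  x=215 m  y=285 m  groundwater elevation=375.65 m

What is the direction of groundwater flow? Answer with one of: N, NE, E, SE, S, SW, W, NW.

NW

With h = a·x + b·y + c and OW-A as origin, the differences give:
  (-365)·a + (-265)·b = -2.70
  (-175)·a + (-80)·b = -1.67
Eliminate b (×(-80) and ×(-265), subtract): -17175·a = -226.550 → a = ∂h/∂x = +0.01319
Back-substitute: b = ∂h/∂y = -0.007980.
Flow = −∇h = (-0.01319 east, +0.007980 north), which points northwest.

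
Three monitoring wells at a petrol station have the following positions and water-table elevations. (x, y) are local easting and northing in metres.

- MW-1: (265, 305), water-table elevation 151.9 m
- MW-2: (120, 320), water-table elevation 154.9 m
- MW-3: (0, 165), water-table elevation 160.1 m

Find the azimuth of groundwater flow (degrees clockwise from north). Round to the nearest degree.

Taking MW-1 as reference: MW-2−MW-1 = (-145, 15, +3.0); MW-3−MW-1 = (-265, -140, +8.2).
Solve a·Δx + b·Δy = Δh: det = (-145)·(-140) − (-265)·15 = 24275.
∂h/∂x = [(+3.0)·(-140) − (+8.2)·15] / 24275 = -0.02237
∂h/∂y = [(-145)·(+8.2) − (-265)·(+3.0)] / 24275 = -0.01623
Flow direction (−∇h) has components (+0.02237 E, +0.01623 N).
Azimuth = atan2(E, N) = atan2(+0.02237, +0.01623) = 54.0° ≈ 054°.

054°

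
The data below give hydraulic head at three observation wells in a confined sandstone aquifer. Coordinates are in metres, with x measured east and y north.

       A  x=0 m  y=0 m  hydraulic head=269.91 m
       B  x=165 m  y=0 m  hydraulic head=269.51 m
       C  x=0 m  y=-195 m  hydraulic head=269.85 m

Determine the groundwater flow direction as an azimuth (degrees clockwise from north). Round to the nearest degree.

∂h/∂x = (269.51 − 269.91) / (165 − 0) = -0.002424
∂h/∂y = (269.85 − 269.91) / (-195 − 0) = +0.0003077
Flow direction (−∇h) has components (+0.002424 E, -0.0003077 N).
Azimuth = atan2(E, N) = atan2(+0.002424, -0.0003077) = 97.2° ≈ 097°.

097°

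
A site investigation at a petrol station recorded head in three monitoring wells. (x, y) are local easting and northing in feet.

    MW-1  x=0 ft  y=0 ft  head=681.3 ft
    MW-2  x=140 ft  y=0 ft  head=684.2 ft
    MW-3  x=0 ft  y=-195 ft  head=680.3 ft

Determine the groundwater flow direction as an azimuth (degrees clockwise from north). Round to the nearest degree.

∂h/∂x = (684.2 − 681.3) / (140 − 0) = +0.02071
∂h/∂y = (680.3 − 681.3) / (-195 − 0) = +0.005128
Flow direction (−∇h) has components (-0.02071 E, -0.005128 N).
Azimuth = atan2(E, N) = atan2(-0.02071, -0.005128) = 256.1° ≈ 256°.

256°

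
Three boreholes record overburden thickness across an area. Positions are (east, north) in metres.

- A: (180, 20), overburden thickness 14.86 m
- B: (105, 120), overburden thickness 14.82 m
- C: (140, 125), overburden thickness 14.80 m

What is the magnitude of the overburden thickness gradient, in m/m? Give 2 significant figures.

0.00088 m/m

With d = a·x + b·y + c and A as origin, the differences give:
  (-75)·a + 100·b = -0.04
  (-40)·a + 105·b = -0.06
Eliminate b (×105 and ×100, subtract): -3875·a = 1.800 → a = ∂d/∂x = -0.0004645
Back-substitute: b = ∂d/∂y = -0.0007484.
|∇f| = √(-0.0004645² + -0.0007484²) = 0.0008808 m/m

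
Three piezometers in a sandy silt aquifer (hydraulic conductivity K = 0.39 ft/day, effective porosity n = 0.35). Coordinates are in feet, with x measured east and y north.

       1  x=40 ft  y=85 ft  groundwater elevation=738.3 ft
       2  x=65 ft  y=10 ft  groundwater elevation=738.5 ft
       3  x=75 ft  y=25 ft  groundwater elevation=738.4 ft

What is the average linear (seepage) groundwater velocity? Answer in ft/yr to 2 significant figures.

2.3 ft/yr

Taking 1 as reference: 2−1 = (25, -75, +0.2); 3−1 = (35, -60, +0.1).
Solve a·Δx + b·Δy = Δh: det = 25·(-60) − 35·(-75) = 1125.
∂h/∂x = [(+0.2)·(-60) − (+0.1)·(-75)] / 1125 = -0.004000
∂h/∂y = [25·(+0.1) − 35·(+0.2)] / 1125 = -0.004000
|∇h| = √(-0.004000² + -0.004000²) = 0.005657
Seepage velocity v = K·i/n = 0.39 × 0.005657 / 0.35 = 0.006304 ft/day = 2.303 ft/yr.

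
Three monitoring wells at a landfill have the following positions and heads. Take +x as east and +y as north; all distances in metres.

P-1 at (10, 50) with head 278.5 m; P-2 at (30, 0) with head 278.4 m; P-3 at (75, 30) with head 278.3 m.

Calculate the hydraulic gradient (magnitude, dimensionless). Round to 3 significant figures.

Differences from P-1: to P-2 (Δx, Δy, Δh) = (20, -50, -0.1); to P-3 = (65, -20, -0.2).
Solve a·Δx + b·Δy = Δh: det = 20·(-20) − 65·(-50) = 2850.
∂h/∂x = [(-0.1)·(-20) − (-0.2)·(-50)] / 2850 = -0.002807
∂h/∂y = [20·(-0.2) − 65·(-0.1)] / 2850 = +0.0008772
|∇h| = √(-0.002807² + 0.0008772²) = 0.002941

0.00294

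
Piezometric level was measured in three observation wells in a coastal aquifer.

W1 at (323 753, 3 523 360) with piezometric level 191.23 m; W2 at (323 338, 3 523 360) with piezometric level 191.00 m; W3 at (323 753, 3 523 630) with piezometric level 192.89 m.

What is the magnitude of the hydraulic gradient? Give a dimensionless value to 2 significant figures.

∂h/∂x = (191.00 − 191.23) / (323338 − 323753) = +0.0005542
∂h/∂y = (192.89 − 191.23) / (3523630 − 3523360) = +0.006148
|∇h| = √(0.0005542² + 0.006148²) = 0.006173

0.0062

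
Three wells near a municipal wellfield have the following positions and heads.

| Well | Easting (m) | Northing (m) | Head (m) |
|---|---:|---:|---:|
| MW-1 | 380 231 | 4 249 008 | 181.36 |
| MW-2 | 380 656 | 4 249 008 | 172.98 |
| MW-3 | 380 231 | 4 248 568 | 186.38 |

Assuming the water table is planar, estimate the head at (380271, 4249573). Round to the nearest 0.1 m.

174.1 m

∂h/∂x = (172.98 − 181.36) / (380656 − 380231) = -0.01972
∂h/∂y = (186.38 − 181.36) / (4248568 − 4249008) = -0.01141
h(380271, 4249573) = 181.36 + (-0.01972)·(40) + (-0.01141)·(565) = 181.36 -0.789 -6.446 = 174.125 m.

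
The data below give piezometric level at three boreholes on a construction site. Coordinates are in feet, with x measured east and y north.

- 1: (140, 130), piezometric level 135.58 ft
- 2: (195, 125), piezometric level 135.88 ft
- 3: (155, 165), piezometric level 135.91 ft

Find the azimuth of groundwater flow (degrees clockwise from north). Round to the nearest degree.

Differences from 1: to 2 (Δx, Δy, Δh) = (55, -5, +0.30); to 3 = (15, 35, +0.33).
Determinant of the coordinate differences = 55·35 − 15·(-5) = 2000.
∂h/∂x = [(+0.30)·35 − (+0.33)·(-5)] / 2000 = +0.006075
∂h/∂y = [55·(+0.33) − 15·(+0.30)] / 2000 = +0.006825
Flow direction (−∇h) has components (-0.006075 E, -0.006825 N).
Azimuth = atan2(E, N) = atan2(-0.006075, -0.006825) = 221.7° ≈ 222°.

222°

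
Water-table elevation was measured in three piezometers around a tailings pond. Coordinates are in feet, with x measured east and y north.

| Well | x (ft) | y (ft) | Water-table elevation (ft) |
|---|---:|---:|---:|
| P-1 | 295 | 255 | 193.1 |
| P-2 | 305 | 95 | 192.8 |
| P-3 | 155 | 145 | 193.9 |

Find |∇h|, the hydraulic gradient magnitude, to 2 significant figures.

With h = a·x + b·y + c and P-1 as origin, the differences give:
  10·a + (-160)·b = -0.3
  (-140)·a + (-110)·b = +0.8
Eliminate b (×(-110) and ×(-160), subtract): -23500·a = 161.00 → a = ∂h/∂x = -0.006851
Back-substitute: b = ∂h/∂y = +0.001447.
|∇h| = √(-0.006851² + 0.001447²) = 0.007002

0.0070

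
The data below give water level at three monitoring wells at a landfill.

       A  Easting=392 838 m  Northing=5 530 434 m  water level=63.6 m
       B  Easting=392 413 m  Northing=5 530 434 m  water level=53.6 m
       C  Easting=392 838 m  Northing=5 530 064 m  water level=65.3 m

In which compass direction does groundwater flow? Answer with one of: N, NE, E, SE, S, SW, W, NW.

∂h/∂x = (53.6 − 63.6) / (392413 − 392838) = +0.02353
∂h/∂y = (65.3 − 63.6) / (5530064 − 5530434) = -0.004595
Flow = −∇h = (-0.02353 east, +0.004595 north), which points west.

W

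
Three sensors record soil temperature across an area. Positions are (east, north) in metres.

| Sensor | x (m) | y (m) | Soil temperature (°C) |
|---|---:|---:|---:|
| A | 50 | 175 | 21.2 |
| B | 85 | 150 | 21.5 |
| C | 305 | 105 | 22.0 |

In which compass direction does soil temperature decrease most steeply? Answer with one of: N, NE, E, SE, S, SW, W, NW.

Differences from A: to B (Δx, Δy, Δh) = (35, -25, +0.3); to C = (255, -70, +0.8).
Determinant of the coordinate differences = 35·(-70) − 255·(-25) = 3925.
∂T/∂x = [(+0.3)·(-70) − (+0.8)·(-25)] / 3925 = -0.0002548
∂T/∂y = [35·(+0.8) − 255·(+0.3)] / 3925 = -0.01236
Steepest decrease is along −∇f = (+0.0002548 E, +0.01236 N) → north.

N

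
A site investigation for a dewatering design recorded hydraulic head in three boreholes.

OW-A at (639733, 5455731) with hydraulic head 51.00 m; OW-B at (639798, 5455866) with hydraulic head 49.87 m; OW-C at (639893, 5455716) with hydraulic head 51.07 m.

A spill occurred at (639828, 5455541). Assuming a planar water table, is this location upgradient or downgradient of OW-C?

upgradient

With h = a·x + b·y + c and OW-A as origin, the differences give:
  65·a + 135·b = -1.13
  160·a + (-15)·b = +0.07
Eliminate b (×(-15) and ×135, subtract): -22575·a = 7.500 → a = ∂h/∂x = -0.0003322
Back-substitute: b = ∂h/∂y = -0.008210.
Head at (639828, 5455541) = 51.00 + (-0.0003322)·(95) + (-0.008210)·(-190) = 52.53 m.
That is higher than the 51.07 m at OW-C, so the point is upgradient.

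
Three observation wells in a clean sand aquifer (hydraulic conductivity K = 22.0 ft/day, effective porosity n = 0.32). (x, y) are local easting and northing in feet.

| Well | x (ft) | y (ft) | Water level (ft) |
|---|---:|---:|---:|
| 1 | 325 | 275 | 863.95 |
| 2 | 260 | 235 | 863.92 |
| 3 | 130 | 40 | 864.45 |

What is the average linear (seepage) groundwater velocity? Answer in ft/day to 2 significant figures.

0.43 ft/day

Differences from 1: to 2 (Δx, Δy, Δh) = (-65, -40, -0.03); to 3 = (-195, -235, +0.50).
Solve a·Δx + b·Δy = Δh: det = (-65)·(-235) − (-195)·(-40) = 7475.
∂h/∂x = [(-0.03)·(-235) − (+0.50)·(-40)] / 7475 = +0.003619
∂h/∂y = [(-65)·(+0.50) − (-195)·(-0.03)] / 7475 = -0.005130
|∇h| = √(0.003619² + -0.005130²) = 0.006278
Seepage velocity v = K·i/n = 22.0 × 0.006278 / 0.32 = 0.4316 ft/day.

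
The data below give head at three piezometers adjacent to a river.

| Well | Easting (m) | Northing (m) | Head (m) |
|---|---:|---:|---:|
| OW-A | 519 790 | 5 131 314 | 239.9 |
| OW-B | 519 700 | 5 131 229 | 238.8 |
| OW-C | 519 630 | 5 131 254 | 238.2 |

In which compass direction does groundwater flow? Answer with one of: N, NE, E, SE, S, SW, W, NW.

W

Taking OW-A as reference: OW-B−OW-A = (-90, -85, -1.1); OW-C−OW-A = (-160, -60, -1.7).
Solve a·Δx + b·Δy = Δh: det = (-90)·(-60) − (-160)·(-85) = -8200.
∂h/∂x = [(-1.1)·(-60) − (-1.7)·(-85)] / -8200 = +0.009573
∂h/∂y = [(-90)·(-1.7) − (-160)·(-1.1)] / -8200 = +0.002805
Flow = −∇h = (-0.009573 east, -0.002805 north), which points west.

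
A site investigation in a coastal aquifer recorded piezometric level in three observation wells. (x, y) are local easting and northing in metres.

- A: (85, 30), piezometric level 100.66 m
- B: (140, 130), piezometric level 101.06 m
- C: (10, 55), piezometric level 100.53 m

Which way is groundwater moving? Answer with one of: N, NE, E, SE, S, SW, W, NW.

With h = a·x + b·y + c and A as origin, the differences give:
  55·a + 100·b = +0.40
  (-75)·a + 25·b = -0.13
Eliminate b (×25 and ×100, subtract): 8875·a = 23.000 → a = ∂h/∂x = +0.002592
Back-substitute: b = ∂h/∂y = +0.002575.
Flow = −∇h = (-0.002592 east, -0.002575 north), which points southwest.

SW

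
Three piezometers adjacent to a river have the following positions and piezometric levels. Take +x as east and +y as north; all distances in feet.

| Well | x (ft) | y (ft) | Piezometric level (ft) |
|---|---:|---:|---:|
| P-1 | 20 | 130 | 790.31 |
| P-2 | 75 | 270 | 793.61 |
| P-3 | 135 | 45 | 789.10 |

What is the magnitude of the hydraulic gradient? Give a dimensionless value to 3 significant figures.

With h = a·x + b·y + c and P-1 as origin, the differences give:
  55·a + 140·b = +3.30
  115·a + (-85)·b = -1.21
Eliminate b (×(-85) and ×140, subtract): -20775·a = -111.100 → a = ∂h/∂x = +0.005348
Back-substitute: b = ∂h/∂y = +0.02147.
|∇h| = √(0.005348² + 0.02147²) = 0.02213

0.0221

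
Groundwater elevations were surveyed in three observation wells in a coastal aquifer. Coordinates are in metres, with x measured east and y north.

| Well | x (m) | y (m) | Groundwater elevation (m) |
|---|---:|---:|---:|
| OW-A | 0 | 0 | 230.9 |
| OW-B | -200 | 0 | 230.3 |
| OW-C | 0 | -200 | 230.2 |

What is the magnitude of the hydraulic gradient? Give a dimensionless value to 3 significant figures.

∂h/∂x = (230.3 − 230.9) / (-200 − 0) = +0.003000
∂h/∂y = (230.2 − 230.9) / (-200 − 0) = +0.003500
|∇h| = √(0.003000² + 0.003500²) = 0.00461

0.00461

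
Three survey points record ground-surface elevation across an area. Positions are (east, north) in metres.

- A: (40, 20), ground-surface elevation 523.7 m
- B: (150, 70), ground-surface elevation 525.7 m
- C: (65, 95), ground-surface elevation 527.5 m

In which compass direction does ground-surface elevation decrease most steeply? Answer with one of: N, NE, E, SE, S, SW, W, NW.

With z = a·x + b·y + c and A as origin, the differences give:
  110·a + 50·b = +2.0
  25·a + 75·b = +3.8
Eliminate b (×75 and ×50, subtract): 7000·a = -40.00 → a = ∂z/∂x = -0.005714
Back-substitute: b = ∂z/∂y = +0.05257.
Steepest decrease is along −∇f = (+0.005714 E, -0.05257 N) → south.

S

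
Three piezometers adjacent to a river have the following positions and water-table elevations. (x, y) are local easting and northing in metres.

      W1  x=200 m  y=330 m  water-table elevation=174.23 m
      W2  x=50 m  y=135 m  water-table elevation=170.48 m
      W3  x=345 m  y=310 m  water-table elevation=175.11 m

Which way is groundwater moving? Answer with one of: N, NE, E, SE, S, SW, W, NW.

SW

Taking W1 as reference: W2−W1 = (-150, -195, -3.75); W3−W1 = (145, -20, +0.88).
Solve a·Δx + b·Δy = Δh: det = (-150)·(-20) − 145·(-195) = 31275.
∂h/∂x = [(-3.75)·(-20) − (+0.88)·(-195)] / 31275 = +0.007885
∂h/∂y = [(-150)·(+0.88) − 145·(-3.75)] / 31275 = +0.01317
Flow = −∇h = (-0.007885 east, -0.01317 north), which points southwest.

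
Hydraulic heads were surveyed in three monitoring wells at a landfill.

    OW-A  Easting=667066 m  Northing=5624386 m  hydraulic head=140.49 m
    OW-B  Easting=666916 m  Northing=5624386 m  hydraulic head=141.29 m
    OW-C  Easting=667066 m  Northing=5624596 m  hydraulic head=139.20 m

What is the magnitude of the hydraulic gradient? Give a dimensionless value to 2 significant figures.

∂h/∂x = (141.29 − 140.49) / (666916 − 667066) = -0.005333
∂h/∂y = (139.20 − 140.49) / (5624596 − 5624386) = -0.006143
|∇h| = √(-0.005333² + -0.006143²) = 0.008135

0.0081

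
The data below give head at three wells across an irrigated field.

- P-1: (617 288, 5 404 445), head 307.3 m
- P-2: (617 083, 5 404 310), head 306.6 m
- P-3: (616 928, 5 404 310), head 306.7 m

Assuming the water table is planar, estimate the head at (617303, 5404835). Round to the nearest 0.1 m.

Taking P-1 as reference: P-2−P-1 = (-205, -135, -0.7); P-3−P-1 = (-360, -135, -0.6).
Solve a·Δx + b·Δy = Δh: det = (-205)·(-135) − (-360)·(-135) = -20925.
∂h/∂x = [(-0.7)·(-135) − (-0.6)·(-135)] / -20925 = -0.0006452
∂h/∂y = [(-205)·(-0.6) − (-360)·(-0.7)] / -20925 = +0.006165
h(617303, 5404835) = 307.3 + (-0.0006452)·(15) + (+0.006165)·(390) = 307.3 -0.010 +2.404 = 309.695 m.

309.7 m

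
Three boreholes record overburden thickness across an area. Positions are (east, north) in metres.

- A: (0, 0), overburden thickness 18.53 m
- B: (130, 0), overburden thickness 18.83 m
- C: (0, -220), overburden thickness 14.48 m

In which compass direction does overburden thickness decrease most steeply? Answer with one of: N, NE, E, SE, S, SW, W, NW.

∂d/∂x = (18.83 − 18.53) / (130 − 0) = +0.002308
∂d/∂y = (14.48 − 18.53) / (-220 − 0) = +0.01841
Steepest decrease is along −∇f = (-0.002308 E, -0.01841 N) → south.

S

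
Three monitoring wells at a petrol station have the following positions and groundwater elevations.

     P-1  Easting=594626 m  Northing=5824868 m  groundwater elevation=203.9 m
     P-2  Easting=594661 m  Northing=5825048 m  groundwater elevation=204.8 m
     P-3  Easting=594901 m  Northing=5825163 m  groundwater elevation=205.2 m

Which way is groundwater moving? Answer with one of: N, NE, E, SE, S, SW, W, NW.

S

With h = a·x + b·y + c and P-1 as origin, the differences give:
  35·a + 180·b = +0.9
  275·a + 295·b = +1.3
Eliminate b (×295 and ×180, subtract): -39175·a = 31.50 → a = ∂h/∂x = -0.0008041
Back-substitute: b = ∂h/∂y = +0.005156.
Flow = −∇h = (+0.0008041 east, -0.005156 north), which points south.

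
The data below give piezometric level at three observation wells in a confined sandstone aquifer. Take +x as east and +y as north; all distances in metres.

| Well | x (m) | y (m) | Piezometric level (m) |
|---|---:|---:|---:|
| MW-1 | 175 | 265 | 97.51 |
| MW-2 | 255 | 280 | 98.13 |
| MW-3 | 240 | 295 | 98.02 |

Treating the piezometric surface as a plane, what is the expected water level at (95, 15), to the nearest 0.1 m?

96.8 m

Differences from MW-1: to MW-2 (Δx, Δy, Δh) = (80, 15, +0.62); to MW-3 = (65, 30, +0.51).
Determinant of the coordinate differences = 80·30 − 65·15 = 1425.
∂h/∂x = [(+0.62)·30 − (+0.51)·15] / 1425 = +0.007684
∂h/∂y = [80·(+0.51) − 65·(+0.62)] / 1425 = +0.0003509
h(95, 15) = 97.51 + (+0.007684)·(-80) + (+0.0003509)·(-250) = 97.51 -0.615 -0.088 = 96.808 m.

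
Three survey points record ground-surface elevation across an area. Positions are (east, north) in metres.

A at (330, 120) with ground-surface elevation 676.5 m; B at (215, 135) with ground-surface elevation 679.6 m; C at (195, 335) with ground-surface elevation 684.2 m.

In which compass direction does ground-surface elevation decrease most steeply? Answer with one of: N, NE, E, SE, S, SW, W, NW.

Three-point gradient (reference A): Δ to B = (-115, 15, +3.1), Δ to C = (-135, 215, +7.7).
∂z/∂x = -0.02427, ∂z/∂y = +0.02057 (det = -22700).
Steepest decrease is along −∇f = (+0.02427 E, -0.02057 N) → southeast.

SE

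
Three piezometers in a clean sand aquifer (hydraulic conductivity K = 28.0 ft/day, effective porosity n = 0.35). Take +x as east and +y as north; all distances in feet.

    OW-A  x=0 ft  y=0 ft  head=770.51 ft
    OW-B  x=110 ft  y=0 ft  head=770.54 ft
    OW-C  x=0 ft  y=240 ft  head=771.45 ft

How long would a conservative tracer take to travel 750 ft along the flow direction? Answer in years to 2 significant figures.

6.5 years

∂h/∂x = (770.54 − 770.51) / (110 − 0) = +0.0002727
∂h/∂y = (771.45 − 770.51) / (240 − 0) = +0.003917
|∇h| = √(0.0002727² + 0.003917²) = 0.003926
Seepage velocity v = K·i/n = 28.0 × 0.003926 / 0.35 = 0.3141 ft/day.
t = 750 / 0.3141 = 2388 days = 6.54 years.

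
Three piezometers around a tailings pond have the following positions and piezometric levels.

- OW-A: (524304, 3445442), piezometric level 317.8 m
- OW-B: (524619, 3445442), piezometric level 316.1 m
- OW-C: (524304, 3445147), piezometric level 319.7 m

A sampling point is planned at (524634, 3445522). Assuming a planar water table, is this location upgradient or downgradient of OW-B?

∂h/∂x = (316.1 − 317.8) / (524619 − 524304) = -0.005397
∂h/∂y = (319.7 − 317.8) / (3445147 − 3445442) = -0.006441
Head at (524634, 3445522) = 317.8 + (-0.005397)·(330) + (-0.006441)·(80) = 315.50 m.
That is lower than the 316.1 m at OW-B, so the point is downgradient.

downgradient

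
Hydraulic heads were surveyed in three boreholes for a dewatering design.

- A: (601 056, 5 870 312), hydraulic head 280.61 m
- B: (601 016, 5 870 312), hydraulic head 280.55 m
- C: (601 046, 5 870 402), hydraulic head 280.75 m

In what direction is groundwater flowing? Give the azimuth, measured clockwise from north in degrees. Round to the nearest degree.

221°

Differences from A: to B (Δx, Δy, Δh) = (-40, 0, -0.06); to C = (-10, 90, +0.14).
Solve a·Δx + b·Δy = Δh: det = (-40)·90 − (-10)·0 = -3600.
∂h/∂x = [(-0.06)·90 − (+0.14)·0] / -3600 = +0.001500
∂h/∂y = [(-40)·(+0.14) − (-10)·(-0.06)] / -3600 = +0.001722
Flow direction (−∇h) has components (-0.001500 E, -0.001722 N).
Azimuth = atan2(E, N) = atan2(-0.001500, -0.001722) = 221.1° ≈ 221°.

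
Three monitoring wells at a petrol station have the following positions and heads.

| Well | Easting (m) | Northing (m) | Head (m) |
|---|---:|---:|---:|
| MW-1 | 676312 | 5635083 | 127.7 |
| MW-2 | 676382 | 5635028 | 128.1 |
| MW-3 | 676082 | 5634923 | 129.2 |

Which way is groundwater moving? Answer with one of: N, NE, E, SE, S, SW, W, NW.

N

Differences from MW-1: to MW-2 (Δx, Δy, Δh) = (70, -55, +0.4); to MW-3 = (-230, -160, +1.5).
Solve a·Δx + b·Δy = Δh: det = 70·(-160) − (-230)·(-55) = -23850.
∂h/∂x = [(+0.4)·(-160) − (+1.5)·(-55)] / -23850 = -0.0007757
∂h/∂y = [70·(+1.5) − (-230)·(+0.4)] / -23850 = -0.008260
Flow = −∇h = (+0.0007757 east, +0.008260 north), which points north.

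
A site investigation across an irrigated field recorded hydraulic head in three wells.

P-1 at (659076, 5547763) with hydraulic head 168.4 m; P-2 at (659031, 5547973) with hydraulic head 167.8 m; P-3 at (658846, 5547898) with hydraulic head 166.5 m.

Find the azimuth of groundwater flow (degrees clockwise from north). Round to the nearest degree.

Differences from P-1: to P-2 (Δx, Δy, Δh) = (-45, 210, -0.6); to P-3 = (-230, 135, -1.9).
Determinant of the coordinate differences = (-45)·135 − (-230)·210 = 42225.
∂h/∂x = [(-0.6)·135 − (-1.9)·210] / 42225 = +0.007531
∂h/∂y = [(-45)·(-1.9) − (-230)·(-0.6)] / 42225 = -0.001243
Flow direction (−∇h) has components (-0.007531 E, +0.001243 N).
Azimuth = atan2(E, N) = atan2(-0.007531, +0.001243) = 279.4° ≈ 279°.

279°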